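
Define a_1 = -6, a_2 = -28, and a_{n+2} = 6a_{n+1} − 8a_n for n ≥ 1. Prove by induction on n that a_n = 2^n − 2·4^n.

Base cases: a_1 = -6 and 2^1 − 2·4^1 = -6; a_2 = -28 and 2^2 − 2·4^2 = -28.
Assume a_i = 2^i − 2·4^i for all 1 ≤ i ≤ j, where j ≥ 2.
Then a_{j+1} = 6a_j − 8a_{j−1} = 6·(2^j − 2·4^j) − 8·(2^{j−1} − 2·4^{j−1}) = (6·2 − 8)2^{j−1} − 2·(6·4 − 8)4^{j−1} = 4·2^{j−1} − 32·4^{j−1} = 2^{j+1} − 2·4^{j+1}.
So the formula holds for j+1, and by strong induction a_n = 2^n − 2·4^n for all n ≥ 1.

a_n = 2^n − 2·4^n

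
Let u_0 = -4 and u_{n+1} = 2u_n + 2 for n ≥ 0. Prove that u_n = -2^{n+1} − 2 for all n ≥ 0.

Base case: u_0 = -4, and -2^{0+1} − 2 = -2 − 2 = -4.
Assume u_m = -2^{m+1} − 2 for some m ≥ 0.
Then u_{m+1} = 2u_m + 2 = 2·(-2^{m+1} − 2) + 2 = -2^{m+2} − 4 + 2 = -2^{m+2} − 2.
This completes the inductive step, so u_n = -2^{n+1} − 2 for all n ≥ 0.

u_n = -2^{n+1} − 2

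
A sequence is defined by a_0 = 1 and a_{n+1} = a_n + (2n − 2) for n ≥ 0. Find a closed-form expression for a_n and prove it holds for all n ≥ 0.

Claim: a_n = n^2 − 3n + 1.

Base case: a_0 = 1, and 0^2 − 3·0 + 1 = 1.
Assume a_k = k^2 − 3k + 1.
Then a_{k+1} = a_k + (2k − 2) = (k^2 − 3k + 1) + (2k − 2) = k^2 − k − 1,
and (k+1)^2 − 3·(k+1) + 1 = k^2 − k − 1.
By induction, a_n = n^2 − 3n + 1 for all n ≥ 0.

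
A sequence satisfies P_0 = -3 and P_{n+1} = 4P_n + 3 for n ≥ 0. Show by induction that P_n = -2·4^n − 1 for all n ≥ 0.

Base case: P_0 = -3, and -2·4^0 − 1 = -2 − 1 = -3.
Assume P_r = -2·4^r − 1 for some r ≥ 0.
Then P_{r+1} = 4P_r + 3 = 4·(-2·4^r − 1) + 3 = -8·4^r − 4 + 3 = -2·4^{r+1} − 1.
So the formula holds for r+1, and by induction P_n = -2·4^n − 1 for all n ≥ 0.

P_n = -2·4^n − 1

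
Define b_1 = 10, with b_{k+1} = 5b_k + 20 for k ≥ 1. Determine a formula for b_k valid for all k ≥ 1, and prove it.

Claim: b_k = 3·5^k − 5.

Base case: b_1 = 10, and 3·5^1 − 5 = 15 − 5 = 10.
Assume b_m = 3·5^m − 5 for some m ≥ 1.
Then b_{m+1} = 5b_m + 20 = 5·(3·5^m − 5) + 20 = 15·5^m − 25 + 20 = 3·5^{m+1} − 5.
By induction, b_k = 3·5^k − 5 for all k ≥ 1.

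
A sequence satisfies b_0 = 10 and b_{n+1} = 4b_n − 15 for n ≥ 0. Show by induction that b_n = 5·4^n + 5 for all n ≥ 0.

Base case: b_0 = 10, and 5·4^0 + 5 = 5 + 5 = 10.
Assume b_j = 5·4^j + 5 for some j ≥ 0.
Then b_{j+1} = 4b_j − 15 = 4·(5·4^j + 5) − 15 = 20·4^j + 20 − 15 = 5·4^{j+1} + 5.
So the formula holds for j+1, and by induction b_n = 5·4^n + 5 for all n ≥ 0.

b_n = 5·4^n + 5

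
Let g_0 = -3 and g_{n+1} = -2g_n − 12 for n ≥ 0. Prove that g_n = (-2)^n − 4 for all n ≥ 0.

Base case: g_0 = -3, and (-2)^0 − 4 = 1 − 4 = -3.
Assume g_k = (-2)^k − 4 for some k ≥ 0.
Then g_{k+1} = -2g_k − 12 = -2·((-2)^k − 4) − 12 = -2·(-2)^k + 8 − 12 = (-2)^{k+1} − 4.
Hence g_n = (-2)^n − 4 for every n ≥ 0, by induction.

g_n = (-2)^n − 4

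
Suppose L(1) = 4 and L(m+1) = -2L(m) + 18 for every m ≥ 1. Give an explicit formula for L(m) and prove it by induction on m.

Claim: L(m) = (-2)^m + 6.

Base case: L(1) = 4, and (-2)^1 + 6 = -2 + 6 = 4.
Assume L(k) = (-2)^k + 6 for some k ≥ 1.
Then L(k+1) = -2L(k) + 18 = -2·((-2)^k + 6) + 18 = -2·(-2)^k − 12 + 18 = (-2)^{k+1} + 6.
By induction, L(m) = (-2)^m + 6 for all m ≥ 1.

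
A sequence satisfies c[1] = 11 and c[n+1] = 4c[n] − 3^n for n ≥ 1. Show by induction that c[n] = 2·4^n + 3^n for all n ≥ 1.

Base case: c[1] = 11, and 2·4^1 + 3^1 = 8 + 3 = 11.
Assume c[m] = 2·4^m + 3^m for some m ≥ 1.
Then c[m+1] = 4c[m] − 3^m = 4·(2·4^m + 3^m) − 3^m = 2·4^{m+1} + 4·3^m − 3^m = 2·4^{m+1} + 3·3^m = 2·4^{m+1} + 3^{m+1}.
Hence c[n] = 2·4^n + 3^n for every n ≥ 1, by induction.

c[n] = 2·4^n + 3^n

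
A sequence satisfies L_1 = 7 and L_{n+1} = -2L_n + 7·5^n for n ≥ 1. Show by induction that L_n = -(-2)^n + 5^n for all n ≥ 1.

Base case: L_1 = 7, and -(-2)^1 + 5^1 = 2 + 5 = 7.
Assume L_j = -(-2)^j + 5^j for some j ≥ 1.
Then L_{j+1} = -2L_j + 7·5^j = -2·(-(-2)^j + 5^j) + 7·5^j = -(-2)^{j+1} − 2·5^j + 7·5^j = -(-2)^{j+1} + 5·5^j = -(-2)^{j+1} + 5^{j+1}.
By induction, L_n = -(-2)^n + 5^n for all n ≥ 1.

L_n = -(-2)^n + 5^n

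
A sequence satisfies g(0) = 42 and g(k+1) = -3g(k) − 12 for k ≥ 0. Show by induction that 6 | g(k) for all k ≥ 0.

Base case: g(0) = 42 = 6·7, so 6 | g(0).
Assume 6 | g(r), so g(r) = 6t for some integer t.
Then g(r+1) = -3g(r) − 12 = -3·(6t) − 12 = 6(-3t − 2), so 6 | g(r+1).
This completes the inductive step, so 6 | g(k) for all k ≥ 0.

6 | g(k)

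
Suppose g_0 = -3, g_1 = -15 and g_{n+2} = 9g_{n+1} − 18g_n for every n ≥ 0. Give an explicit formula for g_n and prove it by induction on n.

Claim: g_n = -3^n − 2·6^n.

Base cases: g_0 = -3 and -3^0 − 2·6^0 = -3; g_1 = -15 and -3^1 − 2·6^1 = -15.
Assume g_i = -3^i − 2·6^i for all 0 ≤ i ≤ j, where j ≥ 1.
Then g_{j+1} = 9g_j − 18g_{j−1} = 9·(-3^j − 2·6^j) − 18·(-3^{j−1} − 2·6^{j−1}) = -(9·3 − 18)3^{j−1} − 2·(9·6 − 18)6^{j−1} = -9·3^{j−1} − 72·6^{j−1} = -3^{j+1} − 2·6^{j+1}.
So the formula holds for j+1, and by strong induction g_n = -3^n − 2·6^n for all n ≥ 0.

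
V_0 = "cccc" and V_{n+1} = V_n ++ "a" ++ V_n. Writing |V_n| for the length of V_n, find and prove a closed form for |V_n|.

Claim: |V_n| = 5·2^n − 1.

Base case: |V_0| = 4, and 5·2^0 − 1 = 4.
Assume |V_j| = 5·2^j − 1.
Then |V_{j+1}| = |V_j| + 1 + |V_j| = 2|V_j| + 1 = 2(5·2^j − 1) + 1 = 5·2^{j+1} − 2 + 1 = 5·2^{j+1} − 1.
By induction, |V_n| = 5·2^n − 1 for all n ≥ 0.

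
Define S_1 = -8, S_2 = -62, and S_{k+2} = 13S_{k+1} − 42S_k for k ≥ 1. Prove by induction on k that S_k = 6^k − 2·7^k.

Base cases: S_1 = -8 and 6^1 − 2·7^1 = -8; S_2 = -62 and 6^2 − 2·7^2 = -62.
Assume S_i = 6^i − 2·7^i for all 1 ≤ i ≤ j, where j ≥ 2.
Then S_{j+1} = 13S_j − 42S_{j−1} = 13·(6^j − 2·7^j) − 42·(6^{j−1} − 2·7^{j−1}) = (13·6 − 42)6^{j−1} − 2·(13·7 − 42)7^{j−1} = 36·6^{j−1} − 98·7^{j−1} = 6^{j+1} − 2·7^{j+1}.
So the formula holds for j+1, and by strong induction S_k = 6^k − 2·7^k for all k ≥ 1.

S_k = 6^k − 2·7^k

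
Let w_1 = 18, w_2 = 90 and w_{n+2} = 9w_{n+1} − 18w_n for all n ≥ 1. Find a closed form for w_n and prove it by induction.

Claim: w_n = 2·6^n + 2·3^n.

Base cases: w_1 = 18 and 2·6^1 + 2·3^1 = 18; w_2 = 90 and 2·6^2 + 2·3^2 = 90.
Assume w_i = 2·6^i + 2·3^i for all 1 ≤ i ≤ j, where j ≥ 2.
Then w_{j+1} = 9w_j − 18w_{j−1} = 9·(2·6^j + 2·3^j) − 18·(2·6^{j−1} + 2·3^{j−1}) = 2·(9·6 − 18)6^{j−1} + 2·(9·3 − 18)3^{j−1} = 72·6^{j−1} + 18·3^{j−1} = 2·6^{j+1} + 2·3^{j+1}.
Hence w_n = 2·6^n + 2·3^n for every n ≥ 1, by strong induction.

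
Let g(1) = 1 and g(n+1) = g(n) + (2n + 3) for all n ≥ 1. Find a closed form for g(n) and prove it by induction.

Claim: g(n) = n^2 + 2n − 2.

Base case: g(1) = 1, and 1^2 + 2·1 − 2 = 1.
Assume g(j) = j^2 + 2j − 2.
Then g(j+1) = g(j) + (2j + 3) = (j^2 + 2j − 2) + (2j + 3) = j^2 + 4j + 1,
and (j+1)^2 + 2·(j+1) − 2 = j^2 + 4j + 1.
This completes the inductive step, so g(n) = n^2 + 2n − 2 for all n ≥ 1.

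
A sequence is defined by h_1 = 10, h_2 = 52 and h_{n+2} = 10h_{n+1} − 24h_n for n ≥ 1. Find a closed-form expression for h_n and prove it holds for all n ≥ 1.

Claim: h_n = 4^n + 6^n.

Base cases: h_1 = 10 and 4^1 + 6^1 = 10; h_2 = 52 and 4^2 + 6^2 = 52.
Assume h_i = 4^i + 6^i for all 1 ≤ i ≤ j, where j ≥ 2.
Then h_{j+1} = 10h_j − 24h_{j−1} = 10·(4^j + 6^j) − 24·(4^{j−1} + 6^{j−1}) = (10·4 − 24)4^{j−1} + (10·6 − 24)6^{j−1} = 16·4^{j−1} + 36·6^{j−1} = 4^{j+1} + 6^{j+1}.
By strong induction, h_n = 4^n + 6^n for all n ≥ 1.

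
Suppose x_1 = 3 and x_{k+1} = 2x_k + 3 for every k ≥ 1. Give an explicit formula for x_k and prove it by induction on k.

Claim: x_k = 3·2^k − 3.

Base case: x_1 = 3, and 3·2^1 − 3 = 6 − 3 = 3.
Assume x_j = 3·2^j − 3 for some j ≥ 1.
Then x_{j+1} = 2x_j + 3 = 2·(3·2^j − 3) + 3 = 6·2^j − 6 + 3 = 3·2^{j+1} − 3.
By induction, x_k = 3·2^k − 3 for all k ≥ 1.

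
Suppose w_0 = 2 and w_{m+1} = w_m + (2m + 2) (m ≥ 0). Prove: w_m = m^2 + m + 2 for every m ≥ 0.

Base case: w_0 = 2, and 0^2 + 0 + 2 = 2.
Assume w_j = j^2 + j + 2.
Then w_{j+1} = w_j + (2j + 2) = (j^2 + j + 2) + (2j + 2) = j^2 + 3j + 4,
and (j+1)^2 + (j+1) + 2 = j^2 + 3j + 4.
By induction, w_m = m^2 + m + 2 for all m ≥ 0.

w_m = m^2 + m + 2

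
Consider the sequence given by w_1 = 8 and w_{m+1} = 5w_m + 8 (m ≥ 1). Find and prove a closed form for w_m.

Claim: w_m = 2·5^m − 2.

Base case: w_1 = 8, and 2·5^1 − 2 = 10 − 2 = 8.
Assume w_r = 2·5^r − 2 for some r ≥ 1.
Then w_{r+1} = 5w_r + 8 = 5·(2·5^r − 2) + 8 = 10·5^r − 10 + 8 = 2·5^{r+1} − 2.
By induction, w_m = 2·5^m − 2 for all m ≥ 1.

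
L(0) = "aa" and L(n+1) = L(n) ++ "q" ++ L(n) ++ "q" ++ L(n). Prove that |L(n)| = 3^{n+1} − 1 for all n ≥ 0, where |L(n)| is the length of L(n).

Base case: |L(0)| = 2, and 3^{0+1} − 1 = 2.
Assume |L(r)| = 3^{r+1} − 1.
Then |L(r+1)| = 3|L(r)| + 2 = 3(3^{r+1} − 1) + 2 = 3^{r+2} − 3 + 2 = 3^{r+2} − 1.
By induction, |L(n)| = 3^{n+1} − 1 for all n ≥ 0.

|L(n)| = 3^{n+1} − 1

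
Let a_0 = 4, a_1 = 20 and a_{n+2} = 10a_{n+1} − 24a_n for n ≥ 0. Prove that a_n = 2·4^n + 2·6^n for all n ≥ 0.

Base cases: a_0 = 4 and 2·4^0 + 2·6^0 = 4; a_1 = 20 and 2·4^1 + 2·6^1 = 20.
Assume a_j = 2·4^j + 2·6^j for all 0 ≤ j ≤ r, where r ≥ 1.
Then a_{r+1} = 10a_r − 24a_{r−1} = 10·(2·4^r + 2·6^r) − 24·(2·4^{r−1} + 2·6^{r−1}) = 2·(10·4 − 24)4^{r−1} + 2·(10·6 − 24)6^{r−1} = 32·4^{r−1} + 72·6^{r−1} = 2·4^{r+1} + 2·6^{r+1}.
This completes the inductive step, so a_n = 2·4^n + 2·6^n for all n ≥ 0.

a_n = 2·4^n + 2·6^n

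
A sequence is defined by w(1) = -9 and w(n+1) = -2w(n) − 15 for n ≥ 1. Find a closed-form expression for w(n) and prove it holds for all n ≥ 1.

Claim: w(n) = 2·(-2)^n − 5.

Base case: w(1) = -9, and 2·(-2)^1 − 5 = -4 − 5 = -9.
Assume w(j) = 2·(-2)^j − 5 for some j ≥ 1.
Then w(j+1) = -2w(j) − 15 = -2·(2·(-2)^j − 5) − 15 = -4·(-2)^j + 10 − 15 = 2·(-2)^{j+1} − 5.
So the formula holds for j+1, and by induction w(n) = 2·(-2)^n − 5 for all n ≥ 1.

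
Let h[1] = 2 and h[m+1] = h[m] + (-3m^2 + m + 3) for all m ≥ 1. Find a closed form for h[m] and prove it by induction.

Claim: h[m] = -m^3 + 2m^2 + 2m − 1.

Base case: h[1] = 2, and -1^3 + 2·1^2 + 2·1 − 1 = 2.
Assume h[k] = -k^3 + 2k^2 + 2k − 1.
Then h[k+1] = h[k] + (-3k^2 + k + 3) = (-k^3 + 2k^2 + 2k − 1) + (-3k^2 + k + 3) = -k^3 − k^2 + 3k + 2,
and -(k+1)^3 + 2·(k+1)^2 + 2·(k+1) − 1 = -k^3 − k^2 + 3k + 2.
Hence h[m] = -m^3 + 2m^2 + 2m − 1 for every m ≥ 1, by induction.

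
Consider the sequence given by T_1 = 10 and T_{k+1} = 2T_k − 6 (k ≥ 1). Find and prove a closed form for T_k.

Claim: T_k = 2^{k+1} + 6.

Base case: T_1 = 10, and 2^{1+1} + 6 = 4 + 6 = 10.
Assume T_j = 2^{j+1} + 6 for some j ≥ 1.
Then T_{j+1} = 2T_j − 6 = 2·(2^{j+1} + 6) − 6 = 2^{j+2} + 12 − 6 = 2^{j+2} + 6.
Hence T_k = 2^{k+1} + 6 for every k ≥ 1, by induction.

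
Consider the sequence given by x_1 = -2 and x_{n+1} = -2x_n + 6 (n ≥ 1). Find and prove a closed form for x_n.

Claim: x_n = 2·(-2)^n + 2.

Base case: x_1 = -2, and 2·(-2)^1 + 2 = -4 + 2 = -2.
Assume x_r = 2·(-2)^r + 2 for some r ≥ 1.
Then x_{r+1} = -2x_r + 6 = -2·(2·(-2)^r + 2) + 6 = -4·(-2)^r − 4 + 6 = 2·(-2)^{r+1} + 2.
So the formula holds for r+1, and by induction x_n = 2·(-2)^n + 2 for all n ≥ 1.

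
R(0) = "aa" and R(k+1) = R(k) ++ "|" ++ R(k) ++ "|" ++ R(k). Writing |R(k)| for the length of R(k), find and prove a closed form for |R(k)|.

Claim: |R(k)| = 3^{k+1} − 1.

Base case: |R(0)| = 2, and 3^{0+1} − 1 = 2.
Assume |R(j)| = 3^{j+1} − 1.
Then |R(j+1)| = 3|R(j)| + 2 = 3(3^{j+1} − 1) + 2 = 3^{j+2} − 3 + 2 = 3^{j+2} − 1.
Hence |R(k)| = 3^{k+1} − 1 for every k ≥ 0, by induction.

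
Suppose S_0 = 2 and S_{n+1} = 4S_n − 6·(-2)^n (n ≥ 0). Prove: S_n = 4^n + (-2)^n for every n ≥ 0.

Base case: S_0 = 2, and 4^0 + (-2)^0 = 1 + 1 = 2.
Assume S_j = 4^j + (-2)^j for some j ≥ 0.
Then S_{j+1} = 4S_j − 6·(-2)^j = 4·(4^j + (-2)^j) − 6·(-2)^j = 4^{j+1} + 4·(-2)^j − 6·(-2)^j = 4^{j+1} − 2·(-2)^j = 4^{j+1} + (-2)^{j+1}.
By induction, S_n = 4^n + (-2)^n for all n ≥ 0.

S_n = 4^n + (-2)^n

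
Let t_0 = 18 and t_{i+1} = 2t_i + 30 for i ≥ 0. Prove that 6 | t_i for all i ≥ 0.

Base case: t_0 = 18 = 6·3, so 6 | t_0.
Assume 6 | t_m, so t_m = 6s for some integer s.
Then t_{m+1} = 2t_m + 30 = 2·(6s) + 30 = 6(2s + 5), so 6 | t_{m+1}.
This completes the inductive step, so 6 | t_i for all i ≥ 0.

6 | t_i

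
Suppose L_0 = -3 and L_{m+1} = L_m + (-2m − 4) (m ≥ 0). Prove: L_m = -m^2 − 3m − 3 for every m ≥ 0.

Base case: L_0 = -3, and -0^2 − 3·0 − 3 = -3.
Assume L_r = -r^2 − 3r − 3.
Then L_{r+1} = L_r + (-2r − 4) = (-r^2 − 3r − 3) + (-2r − 4) = -r^2 − 5r − 7,
and -(r+1)^2 − 3·(r+1) − 3 = -r^2 − 5r − 7.
This completes the inductive step, so L_m = -m^2 − 3m − 3 for all m ≥ 0.

L_m = -m^2 − 3m − 3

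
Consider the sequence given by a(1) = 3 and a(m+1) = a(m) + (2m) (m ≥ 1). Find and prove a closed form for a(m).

Claim: a(m) = m^2 − m + 3.

Base case: a(1) = 3, and 1^2 − 1 + 3 = 3.
Assume a(j) = j^2 − j + 3.
Then a(j+1) = a(j) + (2j) = (j^2 − j + 3) + (2j) = j^2 + j + 3,
and (j+1)^2 − (j+1) + 3 = j^2 + j + 3.
Hence a(m) = m^2 − m + 3 for every m ≥ 1, by induction.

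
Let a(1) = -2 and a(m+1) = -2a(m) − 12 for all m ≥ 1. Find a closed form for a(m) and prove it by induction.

Claim: a(m) = -(-2)^m − 4.

Base case: a(1) = -2, and -(-2)^1 − 4 = 2 − 4 = -2.
Assume a(j) = -(-2)^j − 4 for some j ≥ 1.
Then a(j+1) = -2a(j) − 12 = -2·(-(-2)^j − 4) − 12 = 2·(-2)^j + 8 − 12 = -(-2)^{j+1} − 4.
So the formula holds for j+1, and by induction a(m) = -(-2)^m − 4 for all m ≥ 1.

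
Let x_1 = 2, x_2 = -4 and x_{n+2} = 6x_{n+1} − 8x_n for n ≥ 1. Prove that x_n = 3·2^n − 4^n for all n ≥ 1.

Base cases: x_1 = 2 and 3·2^1 − 4^1 = 2; x_2 = -4 and 3·2^2 − 4^2 = -4.
Assume x_j = 3·2^j − 4^j for all 1 ≤ j ≤ m, where m ≥ 2.
Then x_{m+1} = 6x_m − 8x_{m−1} = 6·(3·2^m − 4^m) − 8·(3·2^{m−1} − 4^{m−1}) = 3·(6·2 − 8)2^{m−1} − (6·4 − 8)4^{m−1} = 12·2^{m−1} − 16·4^{m−1} = 3·2^{m+1} − 4^{m+1}.
Hence x_n = 3·2^n − 4^n for every n ≥ 1, by strong induction.

x_n = 3·2^n − 4^n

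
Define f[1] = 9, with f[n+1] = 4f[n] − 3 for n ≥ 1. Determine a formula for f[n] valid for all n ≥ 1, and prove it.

Claim: f[n] = 2·4^n + 1.

Base case: f[1] = 9, and 2·4^1 + 1 = 8 + 1 = 9.
Assume f[j] = 2·4^j + 1 for some j ≥ 1.
Then f[j+1] = 4f[j] − 3 = 4·(2·4^j + 1) − 3 = 8·4^j + 4 − 3 = 2·4^{j+1} + 1.
By induction, f[n] = 2·4^n + 1 for all n ≥ 1.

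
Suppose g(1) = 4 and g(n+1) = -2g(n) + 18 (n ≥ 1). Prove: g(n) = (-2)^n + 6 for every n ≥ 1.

Base case: g(1) = 4, and (-2)^1 + 6 = -2 + 6 = 4.
Assume g(m) = (-2)^m + 6 for some m ≥ 1.
Then g(m+1) = -2g(m) + 18 = -2·((-2)^m + 6) + 18 = -2·(-2)^m − 12 + 18 = (-2)^{m+1} + 6.
So the formula holds for m+1, and by induction g(n) = (-2)^n + 6 for all n ≥ 1.

g(n) = (-2)^n + 6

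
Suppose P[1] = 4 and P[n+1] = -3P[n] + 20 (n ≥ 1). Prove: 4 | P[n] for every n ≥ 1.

Base case: P[1] = 4 = 4·1, so 4 | P[1].
Assume 4 | P[m], so P[m] = 4t for some integer t.
Then P[m+1] = -3P[m] + 20 = -3·(4t) + 20 = 4(-3t + 5), so 4 | P[m+1].
By induction, 4 | P[n] for all n ≥ 1.

4 | P[n]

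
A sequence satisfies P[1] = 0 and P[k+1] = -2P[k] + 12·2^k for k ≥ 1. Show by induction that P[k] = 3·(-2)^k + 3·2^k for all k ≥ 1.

Base case: P[1] = 0, and 3·(-2)^1 + 3·2^1 = -6 + 6 = 0.
Assume P[r] = 3·(-2)^r + 3·2^r for some r ≥ 1.
Then P[r+1] = -2P[r] + 12·2^r = -2·(3·(-2)^r + 3·2^r) + 12·2^r = 3·(-2)^{r+1} − 6·2^r + 12·2^r = 3·(-2)^{r+1} + 6·2^r = 3·(-2)^{r+1} + 3·2^{r+1}.
Hence P[k] = 3·(-2)^k + 3·2^k for every k ≥ 1, by induction.

P[k] = 3·(-2)^k + 3·2^k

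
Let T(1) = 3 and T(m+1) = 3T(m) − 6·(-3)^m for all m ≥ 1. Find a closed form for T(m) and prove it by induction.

Claim: T(m) = 2·3^m + (-3)^m.

Base case: T(1) = 3, and 2·3^1 + (-3)^1 = 6 − 3 = 3.
Assume T(k) = 2·3^k + (-3)^k for some k ≥ 1.
Then T(k+1) = 3T(k) − 6·(-3)^k = 3·(2·3^k + (-3)^k) − 6·(-3)^k = 2·3^{k+1} + 3·(-3)^k − 6·(-3)^k = 2·3^{k+1} − 3·(-3)^k = 2·3^{k+1} + (-3)^{k+1}.
This completes the inductive step, so T(m) = 2·3^m + (-3)^m for all m ≥ 1.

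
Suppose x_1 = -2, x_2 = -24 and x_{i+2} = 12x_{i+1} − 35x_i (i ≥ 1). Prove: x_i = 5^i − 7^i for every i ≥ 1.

Base cases: x_1 = -2 and 5^1 − 7^1 = -2; x_2 = -24 and 5^2 − 7^2 = -24.
Assume x_j = 5^j − 7^j for all 1 ≤ j ≤ m, where m ≥ 2.
Then x_{m+1} = 12x_m − 35x_{m−1} = 12·(5^m − 7^m) − 35·(5^{m−1} − 7^{m−1}) = (12·5 − 35)5^{m−1} − (12·7 − 35)7^{m−1} = 25·5^{m−1} − 49·7^{m−1} = 5^{m+1} − 7^{m+1}.
Hence x_i = 5^i − 7^i for every i ≥ 1, by strong induction.

x_i = 5^i − 7^i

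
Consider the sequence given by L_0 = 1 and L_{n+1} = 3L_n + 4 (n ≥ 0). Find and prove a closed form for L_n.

Claim: L_n = 3^{n+1} − 2.

Base case: L_0 = 1, and 3^{0+1} − 2 = 3 − 2 = 1.
Assume L_r = 3^{r+1} − 2 for some r ≥ 0.
Then L_{r+1} = 3L_r + 4 = 3·(3^{r+1} − 2) + 4 = 3^{r+2} − 6 + 4 = 3^{r+2} − 2.
By induction, L_n = 3^{n+1} − 2 for all n ≥ 0.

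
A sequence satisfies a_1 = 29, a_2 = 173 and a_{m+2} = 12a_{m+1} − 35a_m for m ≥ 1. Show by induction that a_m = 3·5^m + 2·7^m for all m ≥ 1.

Base cases: a_1 = 29 and 3·5^1 + 2·7^1 = 29; a_2 = 173 and 3·5^2 + 2·7^2 = 173.
Assume a_j = 3·5^j + 2·7^j for all 1 ≤ j ≤ k, where k ≥ 2.
Then a_{k+1} = 12a_k − 35a_{k−1} = 12·(3·5^k + 2·7^k) − 35·(3·5^{k−1} + 2·7^{k−1}) = 3·(12·5 − 35)5^{k−1} + 2·(12·7 − 35)7^{k−1} = 75·5^{k−1} + 98·7^{k−1} = 3·5^{k+1} + 2·7^{k+1}.
This completes the inductive step, so a_m = 3·5^m + 2·7^m for all m ≥ 1.

a_m = 3·5^m + 2·7^m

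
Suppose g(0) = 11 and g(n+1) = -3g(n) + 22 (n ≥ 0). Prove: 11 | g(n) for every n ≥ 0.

Base case: g(0) = 11 = 11·1, so 11 | g(0).
Assume 11 | g(j), so g(j) = 11t for some integer t.
Then g(j+1) = -3g(j) + 22 = -3·(11t) + 22 = 11(-3t + 2), so 11 | g(j+1).
This completes the inductive step, so 11 | g(n) for all n ≥ 0.

11 | g(n)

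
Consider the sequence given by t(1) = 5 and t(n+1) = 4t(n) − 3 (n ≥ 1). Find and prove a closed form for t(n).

Claim: t(n) = 4^n + 1.

Base case: t(1) = 5, and 4^1 + 1 = 4 + 1 = 5.
Assume t(m) = 4^m + 1 for some m ≥ 1.
Then t(m+1) = 4t(m) − 3 = 4·(4^m + 1) − 3 = 4^{m+1} + 4 − 3 = 4^{m+1} + 1.
By induction, t(n) = 4^n + 1 for all n ≥ 1.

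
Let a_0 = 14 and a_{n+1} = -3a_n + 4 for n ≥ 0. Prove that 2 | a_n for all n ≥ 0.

Base case: a_0 = 14 = 2·7, so 2 | a_0.
Assume 2 | a_m, so a_m = 2t for some integer t.
Then a_{m+1} = -3a_m + 4 = -3·(2t) + 4 = 2(-3t + 2), so 2 | a_{m+1}.
Hence 2 | a_n for every n ≥ 0, by induction.

2 | a_n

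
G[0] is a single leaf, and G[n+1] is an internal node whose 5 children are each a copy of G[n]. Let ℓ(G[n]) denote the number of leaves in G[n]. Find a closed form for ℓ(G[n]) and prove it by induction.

Claim: ℓ(G[n]) = 5^n.

Base case: ℓ(G[0]) = 1, and 5^0 = 1.
Assume ℓ(G[k]) = 5^k.
Then ℓ(G[k+1]) = 5·ℓ(G[k]) = 5·5^k = 5^{k+1}.
So the formula holds for k+1, and by induction ℓ(G[n]) = 5^n for all n ≥ 0.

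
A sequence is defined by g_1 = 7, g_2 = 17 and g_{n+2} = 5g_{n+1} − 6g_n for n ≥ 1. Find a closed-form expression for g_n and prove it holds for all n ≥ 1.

Claim: g_n = 3^n + 2·2^n.

Base cases: g_1 = 7 and 3^1 + 2·2^1 = 7; g_2 = 17 and 3^2 + 2·2^2 = 17.
Assume g_i = 3^i + 2·2^i for all 1 ≤ i ≤ j, where j ≥ 2.
Then g_{j+1} = 5g_j − 6g_{j−1} = 5·(3^j + 2·2^j) − 6·(3^{j−1} + 2·2^{j−1}) = (5·3 − 6)3^{j−1} + 2·(5·2 − 6)2^{j−1} = 9·3^{j−1} + 8·2^{j−1} = 3^{j+1} + 2·2^{j+1}.
Hence g_n = 3^n + 2·2^n for every n ≥ 1, by strong induction.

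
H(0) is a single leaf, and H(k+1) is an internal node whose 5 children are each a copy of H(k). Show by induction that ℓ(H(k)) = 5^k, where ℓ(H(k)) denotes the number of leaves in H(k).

Base case: ℓ(H(0)) = 1, and 5^0 = 1.
Assume ℓ(H(m)) = 5^m.
Then ℓ(H(m+1)) = 5·ℓ(H(m)) = 5·5^m = 5^{m+1}.
So the formula holds for m+1, and by induction ℓ(H(k)) = 5^k for all k ≥ 0.

ℓ(H(k)) = 5^k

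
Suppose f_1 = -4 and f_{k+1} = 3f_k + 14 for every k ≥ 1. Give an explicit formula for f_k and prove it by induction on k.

Claim: f_k = 3^k − 7.

Base case: f_1 = -4, and 3^1 − 7 = 3 − 7 = -4.
Assume f_m = 3^m − 7 for some m ≥ 1.
Then f_{m+1} = 3f_m + 14 = 3·(3^m − 7) + 14 = 3^{m+1} − 21 + 14 = 3^{m+1} − 7.
By induction, f_k = 3^k − 7 for all k ≥ 1.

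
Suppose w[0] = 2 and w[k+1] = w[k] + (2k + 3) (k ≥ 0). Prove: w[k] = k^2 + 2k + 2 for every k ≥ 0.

Base case: w[0] = 2, and 0^2 + 2·0 + 2 = 2.
Assume w[m] = m^2 + 2m + 2.
Then w[m+1] = w[m] + (2m + 3) = (m^2 + 2m + 2) + (2m + 3) = m^2 + 4m + 5,
and (m+1)^2 + 2·(m+1) + 2 = m^2 + 4m + 5.
This completes the inductive step, so w[k] = k^2 + 2k + 2 for all k ≥ 0.

w[k] = k^2 + 2k + 2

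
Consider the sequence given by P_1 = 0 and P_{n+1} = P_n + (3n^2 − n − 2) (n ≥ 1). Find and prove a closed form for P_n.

Claim: P_n = n^3 − 2n^2 − n + 2.

Base case: P_1 = 0, and 1^3 − 2·1^2 − 1 + 2 = 0.
Assume P_m = m^3 − 2m^2 − m + 2.
Then P_{m+1} = P_m + (3m^2 − m − 2) = (m^3 − 2m^2 − m + 2) + (3m^2 − m − 2) = m^3 + m^2 − 2m,
and (m+1)^3 − 2·(m+1)^2 − (m+1) + 2 = m^3 + m^2 − 2m.
Hence P_n = n^3 − 2n^2 − n + 2 for every n ≥ 1, by induction.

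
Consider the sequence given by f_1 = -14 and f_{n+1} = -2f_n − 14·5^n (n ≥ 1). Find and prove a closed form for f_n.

Claim: f_n = 2·(-2)^n − 2·5^n.

Base case: f_1 = -14, and 2·(-2)^1 − 2·5^1 = -4 − 10 = -14.
Assume f_r = 2·(-2)^r − 2·5^r for some r ≥ 1.
Then f_{r+1} = -2f_r − 14·5^r = -2·(2·(-2)^r − 2·5^r) − 14·5^r = 2·(-2)^{r+1} + 4·5^r − 14·5^r = 2·(-2)^{r+1} − 10·5^r = 2·(-2)^{r+1} − 2·5^{r+1}.
Hence f_n = 2·(-2)^n − 2·5^n for every n ≥ 1, by induction.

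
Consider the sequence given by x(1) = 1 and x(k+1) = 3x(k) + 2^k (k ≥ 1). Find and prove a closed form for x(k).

Claim: x(k) = 3^k − 2^k.

Base case: x(1) = 1, and 3^1 − 2^1 = 3 − 2 = 1.
Assume x(j) = 3^j − 2^j for some j ≥ 1.
Then x(j+1) = 3x(j) + 2^j = 3·(3^j − 2^j) + 2^j = 3^{j+1} − 3·2^j + 2^j = 3^{j+1} − 2·2^j = 3^{j+1} − 2^{j+1}.
Hence x(k) = 3^k − 2^k for every k ≥ 1, by induction.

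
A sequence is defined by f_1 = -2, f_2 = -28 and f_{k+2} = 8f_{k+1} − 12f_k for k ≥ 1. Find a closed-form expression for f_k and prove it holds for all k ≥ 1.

Claim: f_k = 2·2^k − 6^k.

Base cases: f_1 = -2 and 2·2^1 − 6^1 = -2; f_2 = -28 and 2·2^2 − 6^2 = -28.
Assume f_i = 2·2^i − 6^i for all 1 ≤ i ≤ j, where j ≥ 2.
Then f_{j+1} = 8f_j − 12f_{j−1} = 8·(2·2^j − 6^j) − 12·(2·2^{j−1} − 6^{j−1}) = 2·(8·2 − 12)2^{j−1} − (8·6 − 12)6^{j−1} = 8·2^{j−1} − 36·6^{j−1} = 2·2^{j+1} − 6^{j+1}.
By strong induction, f_k = 2·2^k − 6^k for all k ≥ 1.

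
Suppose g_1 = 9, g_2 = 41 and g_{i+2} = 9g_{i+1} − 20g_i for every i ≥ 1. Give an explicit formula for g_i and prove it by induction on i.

Claim: g_i = 4^i + 5^i.

Base cases: g_1 = 9 and 4^1 + 5^1 = 9; g_2 = 41 and 4^2 + 5^2 = 41.
Assume g_j = 4^j + 5^j for all 1 ≤ j ≤ m, where m ≥ 2.
Then g_{m+1} = 9g_m − 20g_{m−1} = 9·(4^m + 5^m) − 20·(4^{m−1} + 5^{m−1}) = (9·4 − 20)4^{m−1} + (9·5 − 20)5^{m−1} = 16·4^{m−1} + 25·5^{m−1} = 4^{m+1} + 5^{m+1}.
By strong induction, g_i = 4^i + 5^i for all i ≥ 1.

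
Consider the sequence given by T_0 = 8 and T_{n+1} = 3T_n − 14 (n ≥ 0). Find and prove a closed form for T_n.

Claim: T_n = 3^n + 7.

Base case: T_0 = 8, and 3^0 + 7 = 1 + 7 = 8.
Assume T_k = 3^k + 7 for some k ≥ 0.
Then T_{k+1} = 3T_k − 14 = 3·(3^k + 7) − 14 = 3^{k+1} + 21 − 14 = 3^{k+1} + 7.
This completes the inductive step, so T_n = 3^n + 7 for all n ≥ 0.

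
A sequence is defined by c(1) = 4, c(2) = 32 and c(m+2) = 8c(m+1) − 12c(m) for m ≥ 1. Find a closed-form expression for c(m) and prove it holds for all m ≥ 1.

Claim: c(m) = -2^m + 6^m.

Base cases: c(1) = 4 and -2^1 + 6^1 = 4; c(2) = 32 and -2^2 + 6^2 = 32.
Assume c(i) = -2^i + 6^i for all 1 ≤ i ≤ j, where j ≥ 2.
Then c(j+1) = 8c(j) − 12c(j−1) = 8·(-2^j + 6^j) − 12·(-2^{j−1} + 6^{j−1}) = -(8·2 − 12)2^{j−1} + (8·6 − 12)6^{j−1} = -4·2^{j−1} + 36·6^{j−1} = -2^{j+1} + 6^{j+1}.
Hence c(m) = -2^m + 6^m for every m ≥ 1, by strong induction.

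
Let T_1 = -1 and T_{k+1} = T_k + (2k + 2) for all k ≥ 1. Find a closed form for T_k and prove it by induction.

Claim: T_k = k^2 + k − 3.

Base case: T_1 = -1, and 1^2 + 1 − 3 = -1.
Assume T_j = j^2 + j − 3.
Then T_{j+1} = T_j + (2j + 2) = (j^2 + j − 3) + (2j + 2) = j^2 + 3j − 1,
and (j+1)^2 + (j+1) − 3 = j^2 + 3j − 1.
By induction, T_k = k^2 + k − 3 for all k ≥ 1.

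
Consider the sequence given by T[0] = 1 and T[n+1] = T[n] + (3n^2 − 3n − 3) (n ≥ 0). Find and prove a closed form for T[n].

Claim: T[n] = n^3 − 3n^2 − n + 1.

Base case: T[0] = 1, and 0^3 − 3·0^2 − 0 + 1 = 1.
Assume T[k] = k^3 − 3k^2 − k + 1.
Then T[k+1] = T[k] + (3k^2 − 3k − 3) = (k^3 − 3k^2 − k + 1) + (3k^2 − 3k − 3) = k^3 − 4k − 2,
and (k+1)^3 − 3·(k+1)^2 − (k+1) + 1 = k^3 − 4k − 2.
By induction, T[n] = n^3 − 3n^2 − n + 1 for all n ≥ 0.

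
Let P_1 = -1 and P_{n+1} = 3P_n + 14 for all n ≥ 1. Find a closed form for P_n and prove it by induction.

Claim: P_n = 2·3^n − 7.

Base case: P_1 = -1, and 2·3^1 − 7 = 6 − 7 = -1.
Assume P_m = 2·3^m − 7 for some m ≥ 1.
Then P_{m+1} = 3P_m + 14 = 3·(2·3^m − 7) + 14 = 6·3^m − 21 + 14 = 2·3^{m+1} − 7.
Hence P_n = 2·3^n − 7 for every n ≥ 1, by induction.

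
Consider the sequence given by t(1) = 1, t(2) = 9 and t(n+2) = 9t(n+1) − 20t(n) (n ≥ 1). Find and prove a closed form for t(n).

Claim: t(n) = -4^n + 5^n.

Base cases: t(1) = 1 and -4^1 + 5^1 = 1; t(2) = 9 and -4^2 + 5^2 = 9.
Assume t(j) = -4^j + 5^j for all 1 ≤ j ≤ k, where k ≥ 2.
Then t(k+1) = 9t(k) − 20t(k−1) = 9·(-4^k + 5^k) − 20·(-4^{k−1} + 5^{k−1}) = -(9·4 − 20)4^{k−1} + (9·5 − 20)5^{k−1} = -16·4^{k−1} + 25·5^{k−1} = -4^{k+1} + 5^{k+1}.
This completes the inductive step, so t(n) = -4^n + 5^n for all n ≥ 1.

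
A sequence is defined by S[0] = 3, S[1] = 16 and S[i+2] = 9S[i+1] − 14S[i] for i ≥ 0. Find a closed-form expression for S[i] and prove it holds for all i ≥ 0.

Claim: S[i] = 2^i + 2·7^i.

Base cases: S[0] = 3 and 2^0 + 2·7^0 = 3; S[1] = 16 and 2^1 + 2·7^1 = 16.
Assume S[t] = 2^t + 2·7^t for all 0 ≤ t ≤ j, where j ≥ 1.
Then S[j+1] = 9S[j] − 14S[j−1] = 9·(2^j + 2·7^j) − 14·(2^{j−1} + 2·7^{j−1}) = (9·2 − 14)2^{j−1} + 2·(9·7 − 14)7^{j−1} = 4·2^{j−1} + 98·7^{j−1} = 2^{j+1} + 2·7^{j+1}.
So the formula holds for j+1, and by strong induction S[i] = 2^i + 2·7^i for all i ≥ 0.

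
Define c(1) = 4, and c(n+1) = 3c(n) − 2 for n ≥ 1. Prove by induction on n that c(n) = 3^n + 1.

Base case: c(1) = 4, and 3^1 + 1 = 3 + 1 = 4.
Assume c(r) = 3^r + 1 for some r ≥ 1.
Then c(r+1) = 3c(r) − 2 = 3·(3^r + 1) − 2 = 3^{r+1} + 3 − 2 = 3^{r+1} + 1.
Hence c(n) = 3^n + 1 for every n ≥ 1, by induction.

c(n) = 3^n + 1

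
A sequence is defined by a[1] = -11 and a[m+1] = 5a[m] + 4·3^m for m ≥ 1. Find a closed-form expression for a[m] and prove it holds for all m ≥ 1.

Claim: a[m] = -5^m − 2·3^m.

Base case: a[1] = -11, and -5^1 − 2·3^1 = -5 − 6 = -11.
Assume a[k] = -5^k − 2·3^k for some k ≥ 1.
Then a[k+1] = 5a[k] + 4·3^k = 5·(-5^k − 2·3^k) + 4·3^k = -5^{k+1} − 10·3^k + 4·3^k = -5^{k+1} − 6·3^k = -5^{k+1} − 2·3^{k+1}.
So the formula holds for k+1, and by induction a[m] = -5^m − 2·3^m for all m ≥ 1.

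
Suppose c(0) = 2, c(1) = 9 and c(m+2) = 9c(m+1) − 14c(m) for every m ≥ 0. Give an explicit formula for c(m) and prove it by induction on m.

Claim: c(m) = 2^m + 7^m.

Base cases: c(0) = 2 and 2^0 + 7^0 = 2; c(1) = 9 and 2^1 + 7^1 = 9.
Assume c(i) = 2^i + 7^i for all 0 ≤ i ≤ j, where j ≥ 1.
Then c(j+1) = 9c(j) − 14c(j−1) = 9·(2^j + 7^j) − 14·(2^{j−1} + 7^{j−1}) = (9·2 − 14)2^{j−1} + (9·7 − 14)7^{j−1} = 4·2^{j−1} + 49·7^{j−1} = 2^{j+1} + 7^{j+1}.
This completes the inductive step, so c(m) = 2^m + 7^m for all m ≥ 0.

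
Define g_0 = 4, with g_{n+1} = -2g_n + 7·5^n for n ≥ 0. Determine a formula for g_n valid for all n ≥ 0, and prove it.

Claim: g_n = 3·(-2)^n + 5^n.

Base case: g_0 = 4, and 3·(-2)^0 + 5^0 = 3 + 1 = 4.
Assume g_r = 3·(-2)^r + 5^r for some r ≥ 0.
Then g_{r+1} = -2g_r + 7·5^r = -2·(3·(-2)^r + 5^r) + 7·5^r = 3·(-2)^{r+1} − 2·5^r + 7·5^r = 3·(-2)^{r+1} + 5·5^r = 3·(-2)^{r+1} + 5^{r+1}.
By induction, g_n = 3·(-2)^n + 5^n for all n ≥ 0.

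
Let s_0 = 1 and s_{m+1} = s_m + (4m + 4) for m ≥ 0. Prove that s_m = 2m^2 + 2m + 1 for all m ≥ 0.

Base case: s_0 = 1, and 2·0^2 + 2·0 + 1 = 1.
Assume s_k = 2k^2 + 2k + 1.
Then s_{k+1} = s_k + (4k + 4) = (2k^2 + 2k + 1) + (4k + 4) = 2k^2 + 6k + 5,
and 2·(k+1)^2 + 2·(k+1) + 1 = 2k^2 + 6k + 5.
This completes the inductive step, so s_m = 2m^2 + 2m + 1 for all m ≥ 0.

s_m = 2m^2 + 2m + 1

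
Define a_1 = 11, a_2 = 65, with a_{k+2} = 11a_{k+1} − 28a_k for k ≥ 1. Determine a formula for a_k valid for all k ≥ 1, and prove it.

Claim: a_k = 7^k + 4^k.

Base cases: a_1 = 11 and 7^1 + 4^1 = 11; a_2 = 65 and 7^2 + 4^2 = 65.
Assume a_j = 7^j + 4^j for all 1 ≤ j ≤ r, where r ≥ 2.
Then a_{r+1} = 11a_r − 28a_{r−1} = 11·(7^r + 4^r) − 28·(7^{r−1} + 4^{r−1}) = (11·7 − 28)7^{r−1} + (11·4 − 28)4^{r−1} = 49·7^{r−1} + 16·4^{r−1} = 7^{r+1} + 4^{r+1}.
Hence a_k = 7^k + 4^k for every k ≥ 1, by strong induction.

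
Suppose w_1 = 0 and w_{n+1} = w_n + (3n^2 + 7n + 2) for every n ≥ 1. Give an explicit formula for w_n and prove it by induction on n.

Claim: w_n = n^3 + 2n^2 − n − 2.

Base case: w_1 = 0, and 1^3 + 2·1^2 − 1 − 2 = 0.
Assume w_r = r^3 + 2r^2 − r − 2.
Then w_{r+1} = w_r + (3r^2 + 7r + 2) = (r^3 + 2r^2 − r − 2) + (3r^2 + 7r + 2) = r^3 + 5r^2 + 6r,
and (r+1)^3 + 2·(r+1)^2 − (r+1) − 2 = r^3 + 5r^2 + 6r.
By induction, w_n = n^3 + 2n^2 − n − 2 for all n ≥ 1.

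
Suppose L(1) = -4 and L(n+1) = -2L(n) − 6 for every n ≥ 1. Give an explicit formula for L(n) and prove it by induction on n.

Claim: L(n) = (-2)^n − 2.

Base case: L(1) = -4, and (-2)^1 − 2 = -2 − 2 = -4.
Assume L(r) = (-2)^r − 2 for some r ≥ 1.
Then L(r+1) = -2L(r) − 6 = -2·((-2)^r − 2) − 6 = -2·(-2)^r + 4 − 6 = (-2)^{r+1} − 2.
By induction, L(n) = (-2)^n − 2 for all n ≥ 1.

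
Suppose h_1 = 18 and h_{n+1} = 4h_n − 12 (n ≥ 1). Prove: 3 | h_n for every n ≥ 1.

Base case: h_1 = 18 = 3·6, so 3 | h_1.
Assume 3 | h_r, so h_r = 3t for some integer t.
Then h_{r+1} = 4h_r − 12 = 4·(3t) − 12 = 3(4t − 4), so 3 | h_{r+1}.
This completes the inductive step, so 3 | h_n for all n ≥ 1.

3 | h_n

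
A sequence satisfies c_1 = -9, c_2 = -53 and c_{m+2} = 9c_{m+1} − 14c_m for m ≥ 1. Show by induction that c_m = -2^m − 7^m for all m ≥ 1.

Base cases: c_1 = -9 and -2^1 − 7^1 = -9; c_2 = -53 and -2^2 − 7^2 = -53.
Assume c_j = -2^j − 7^j for all 1 ≤ j ≤ k, where k ≥ 2.
Then c_{k+1} = 9c_k − 14c_{k−1} = 9·(-2^k − 7^k) − 14·(-2^{k−1} − 7^{k−1}) = -(9·2 − 14)2^{k−1} − (9·7 − 14)7^{k−1} = -4·2^{k−1} − 49·7^{k−1} = -2^{k+1} − 7^{k+1}.
This completes the inductive step, so c_m = -2^m − 7^m for all m ≥ 1.

c_m = -2^m − 7^m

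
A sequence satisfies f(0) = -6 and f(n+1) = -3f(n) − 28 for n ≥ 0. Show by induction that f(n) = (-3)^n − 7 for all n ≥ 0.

Base case: f(0) = -6, and (-3)^0 − 7 = 1 − 7 = -6.
Assume f(r) = (-3)^r − 7 for some r ≥ 0.
Then f(r+1) = -3f(r) − 28 = -3·((-3)^r − 7) − 28 = -3·(-3)^r + 21 − 28 = (-3)^{r+1} − 7.
By induction, f(n) = (-3)^n − 7 for all n ≥ 0.

f(n) = (-3)^n − 7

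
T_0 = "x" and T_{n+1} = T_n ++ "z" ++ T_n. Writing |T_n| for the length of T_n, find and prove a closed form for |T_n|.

Claim: |T_n| = 2^{n+1} − 1.

Base case: |T_0| = 1, and 2^{0+1} − 1 = 1.
Assume |T_r| = 2^{r+1} − 1.
Then |T_{r+1}| = |T_r| + 1 + |T_r| = 2|T_r| + 1 = 2(2^{r+1} − 1) + 1 = 2^{r+2} − 2 + 1 = 2^{r+2} − 1.
Hence |T_n| = 2^{n+1} − 1 for every n ≥ 0, by induction.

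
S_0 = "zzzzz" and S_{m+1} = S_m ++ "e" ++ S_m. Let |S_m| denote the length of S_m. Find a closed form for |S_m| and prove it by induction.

Claim: |S_m| = 6·2^m − 1.

Base case: |S_0| = 5, and 6·2^0 − 1 = 5.
Assume |S_j| = 6·2^j − 1.
Then |S_{j+1}| = |S_j| + 1 + |S_j| = 2|S_j| + 1 = 2(6·2^j − 1) + 1 = 6·2^{j+1} − 2 + 1 = 6·2^{j+1} − 1.
By induction, |S_m| = 6·2^m − 1 for all m ≥ 0.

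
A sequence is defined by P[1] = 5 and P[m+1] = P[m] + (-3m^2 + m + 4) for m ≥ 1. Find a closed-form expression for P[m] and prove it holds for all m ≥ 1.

Claim: P[m] = -m^3 + 2m^2 + 3m + 1.

Base case: P[1] = 5, and -1^3 + 2·1^2 + 3·1 + 1 = 5.
Assume P[r] = -r^3 + 2r^2 + 3r + 1.
Then P[r+1] = P[r] + (-3r^2 + r + 4) = (-r^3 + 2r^2 + 3r + 1) + (-3r^2 + r + 4) = -r^3 − r^2 + 4r + 5,
and -(r+1)^3 + 2·(r+1)^2 + 3·(r+1) + 1 = -r^3 − r^2 + 4r + 5.
Hence P[m] = -m^3 + 2m^2 + 3m + 1 for every m ≥ 1, by induction.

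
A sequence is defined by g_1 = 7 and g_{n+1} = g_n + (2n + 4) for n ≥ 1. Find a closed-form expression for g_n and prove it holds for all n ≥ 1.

Claim: g_n = n^2 + 3n + 3.

Base case: g_1 = 7, and 1^2 + 3·1 + 3 = 7.
Assume g_j = j^2 + 3j + 3.
Then g_{j+1} = g_j + (2j + 4) = (j^2 + 3j + 3) + (2j + 4) = j^2 + 5j + 7,
and (j+1)^2 + 3·(j+1) + 3 = j^2 + 5j + 7.
By induction, g_n = n^2 + 3n + 3 for all n ≥ 1.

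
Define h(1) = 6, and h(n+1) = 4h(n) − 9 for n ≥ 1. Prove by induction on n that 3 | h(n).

Base case: h(1) = 6 = 3·2, so 3 | h(1).
Assume 3 | h(k), so h(k) = 3t for some integer t.
Then h(k+1) = 4h(k) − 9 = 4·(3t) − 9 = 3(4t − 3), so 3 | h(k+1).
Hence 3 | h(n) for every n ≥ 1, by induction.

3 | h(n)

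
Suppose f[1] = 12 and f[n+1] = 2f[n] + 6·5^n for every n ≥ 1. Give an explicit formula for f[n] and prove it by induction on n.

Claim: f[n] = 2^n + 2·5^n.

Base case: f[1] = 12, and 2^1 + 2·5^1 = 2 + 10 = 12.
Assume f[m] = 2^m + 2·5^m for some m ≥ 1.
Then f[m+1] = 2f[m] + 6·5^m = 2·(2^m + 2·5^m) + 6·5^m = 2^{m+1} + 4·5^m + 6·5^m = 2^{m+1} + 10·5^m = 2^{m+1} + 2·5^{m+1}.
By induction, f[n] = 2^n + 2·5^n for all n ≥ 1.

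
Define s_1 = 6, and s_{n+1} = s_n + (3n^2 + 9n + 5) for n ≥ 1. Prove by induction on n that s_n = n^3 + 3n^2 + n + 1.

Base case: s_1 = 6, and 1^3 + 3·1^2 + 1 + 1 = 6.
Assume s_r = r^3 + 3r^2 + r + 1.
Then s_{r+1} = s_r + (3r^2 + 9r + 5) = (r^3 + 3r^2 + r + 1) + (3r^2 + 9r + 5) = r^3 + 6r^2 + 10r + 6,
and (r+1)^3 + 3·(r+1)^2 + (r+1) + 1 = r^3 + 6r^2 + 10r + 6.
By induction, s_n = n^3 + 3n^2 + n + 1 for all n ≥ 1.

s_n = n^3 + 3n^2 + n + 1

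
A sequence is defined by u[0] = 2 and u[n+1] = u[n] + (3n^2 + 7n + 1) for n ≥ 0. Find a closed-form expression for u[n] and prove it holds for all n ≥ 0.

Claim: u[n] = n^3 + 2n^2 − 2n + 2.

Base case: u[0] = 2, and 0^3 + 2·0^2 − 2·0 + 2 = 2.
Assume u[m] = m^3 + 2m^2 − 2m + 2.
Then u[m+1] = u[m] + (3m^2 + 7m + 1) = (m^3 + 2m^2 − 2m + 2) + (3m^2 + 7m + 1) = m^3 + 5m^2 + 5m + 3,
and (m+1)^3 + 2·(m+1)^2 − 2·(m+1) + 2 = m^3 + 5m^2 + 5m + 3.
By induction, u[n] = n^3 + 2n^2 − 2n + 2 for all n ≥ 0.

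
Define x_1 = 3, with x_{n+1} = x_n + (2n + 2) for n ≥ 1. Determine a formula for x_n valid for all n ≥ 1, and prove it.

Claim: x_n = n^2 + n + 1.

Base case: x_1 = 3, and 1^2 + 1 + 1 = 3.
Assume x_j = j^2 + j + 1.
Then x_{j+1} = x_j + (2j + 2) = (j^2 + j + 1) + (2j + 2) = j^2 + 3j + 3,
and (j+1)^2 + (j+1) + 1 = j^2 + 3j + 3.
Hence x_n = n^2 + n + 1 for every n ≥ 1, by induction.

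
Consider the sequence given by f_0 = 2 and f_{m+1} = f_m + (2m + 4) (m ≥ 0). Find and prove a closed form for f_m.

Claim: f_m = m^2 + 3m + 2.

Base case: f_0 = 2, and 0^2 + 3·0 + 2 = 2.
Assume f_k = k^2 + 3k + 2.
Then f_{k+1} = f_k + (2k + 4) = (k^2 + 3k + 2) + (2k + 4) = k^2 + 5k + 6,
and (k+1)^2 + 3·(k+1) + 2 = k^2 + 5k + 6.
Hence f_m = m^2 + 3m + 2 for every m ≥ 0, by induction.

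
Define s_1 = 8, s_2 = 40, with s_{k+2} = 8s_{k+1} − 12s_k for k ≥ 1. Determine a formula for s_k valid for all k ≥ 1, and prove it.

Claim: s_k = 2^k + 6^k.

Base cases: s_1 = 8 and 2^1 + 6^1 = 8; s_2 = 40 and 2^2 + 6^2 = 40.
Assume s_j = 2^j + 6^j for all 1 ≤ j ≤ m, where m ≥ 2.
Then s_{m+1} = 8s_m − 12s_{m−1} = 8·(2^m + 6^m) − 12·(2^{m−1} + 6^{m−1}) = (8·2 − 12)2^{m−1} + (8·6 − 12)6^{m−1} = 4·2^{m−1} + 36·6^{m−1} = 2^{m+1} + 6^{m+1}.
This completes the inductive step, so s_k = 2^k + 6^k for all k ≥ 1.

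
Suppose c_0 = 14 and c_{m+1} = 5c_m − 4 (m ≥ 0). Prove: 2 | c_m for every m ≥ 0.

Base case: c_0 = 14 = 2·7, so 2 | c_0.
Assume 2 | c_k, so c_k = 2t for some integer t.
Then c_{k+1} = 5c_k − 4 = 5·(2t) − 4 = 2(5t − 2), so 2 | c_{k+1}.
This completes the inductive step, so 2 | c_m for all m ≥ 0.

2 | c_m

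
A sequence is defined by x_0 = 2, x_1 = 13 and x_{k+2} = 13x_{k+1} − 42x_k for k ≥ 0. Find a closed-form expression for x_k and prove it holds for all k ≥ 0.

Claim: x_k = 6^k + 7^k.

Base cases: x_0 = 2 and 6^0 + 7^0 = 2; x_1 = 13 and 6^1 + 7^1 = 13.
Assume x_j = 6^j + 7^j for all 0 ≤ j ≤ r, where r ≥ 1.
Then x_{r+1} = 13x_r − 42x_{r−1} = 13·(6^r + 7^r) − 42·(6^{r−1} + 7^{r−1}) = (13·6 − 42)6^{r−1} + (13·7 − 42)7^{r−1} = 36·6^{r−1} + 49·7^{r−1} = 6^{r+1} + 7^{r+1}.
By strong induction, x_k = 6^k + 7^k for all k ≥ 0.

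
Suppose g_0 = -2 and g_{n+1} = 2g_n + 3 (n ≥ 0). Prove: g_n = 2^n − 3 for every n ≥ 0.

Base case: g_0 = -2, and 2^0 − 3 = 1 − 3 = -2.
Assume g_m = 2^m − 3 for some m ≥ 0.
Then g_{m+1} = 2g_m + 3 = 2·(2^m − 3) + 3 = 2^{m+1} − 6 + 3 = 2^{m+1} − 3.
By induction, g_n = 2^n − 3 for all n ≥ 0.

g_n = 2^n − 3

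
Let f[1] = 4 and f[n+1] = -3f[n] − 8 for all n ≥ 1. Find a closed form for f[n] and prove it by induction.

Claim: f[n] = -2·(-3)^n − 2.

Base case: f[1] = 4, and -2·(-3)^1 − 2 = 6 − 2 = 4.
Assume f[j] = -2·(-3)^j − 2 for some j ≥ 1.
Then f[j+1] = -3f[j] − 8 = -3·(-2·(-3)^j − 2) − 8 = 6·(-3)^j + 6 − 8 = -2·(-3)^{j+1} − 2.
This completes the inductive step, so f[n] = -2·(-3)^n − 2 for all n ≥ 1.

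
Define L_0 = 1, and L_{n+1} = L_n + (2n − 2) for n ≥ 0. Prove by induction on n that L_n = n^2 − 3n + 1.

Base case: L_0 = 1, and 0^2 − 3·0 + 1 = 1.
Assume L_k = k^2 − 3k + 1.
Then L_{k+1} = L_k + (2k − 2) = (k^2 − 3k + 1) + (2k − 2) = k^2 − k − 1,
and (k+1)^2 − 3·(k+1) + 1 = k^2 − k − 1.
Hence L_n = n^2 − 3n + 1 for every n ≥ 0, by induction.

L_n = n^2 − 3n + 1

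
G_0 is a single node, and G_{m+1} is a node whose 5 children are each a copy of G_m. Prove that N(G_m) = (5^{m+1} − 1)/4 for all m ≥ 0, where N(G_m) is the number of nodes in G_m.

Base case: N(G_0) = 1, and (5^{0+1} − 1)/4 = 1.
Assume N(G_r) = (5^{r+1} − 1)/4.
Then N(G_{r+1}) = 1 + 5N(G_r) = 1 + 5·(5^{r+1} − 1)/4 = 1 + (5^{r+2} − 5)/4 = (4 + 5^{r+2} − 5)/4 = (5^{r+2} − 1)/4.
So the formula holds for r+1, and by induction N(G_m) = (5^{m+1} − 1)/4 for all m ≥ 0.

N(G_m) = (5^{m+1} − 1)/4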